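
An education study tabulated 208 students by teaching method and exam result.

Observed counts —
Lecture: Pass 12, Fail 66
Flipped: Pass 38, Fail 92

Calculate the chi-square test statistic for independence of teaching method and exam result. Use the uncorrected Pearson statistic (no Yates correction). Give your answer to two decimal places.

Row totals: 78, 130. Column totals: 50, 158. Grand total N = 208.
Expected counts (row total × column total / N):
  Lecture, Pass: 78×50/208 = 18.750
  Lecture, Fail: 78×158/208 = 59.250
  Flipped, Pass: 130×50/208 = 31.250
  Flipped, Fail: 130×158/208 = 98.750
Contributions (O − E)²/E:
  (12 − 18.750)²/18.750 = 2.4300
  (66 − 59.250)²/59.250 = 0.7690
  (38 − 31.250)²/31.250 = 1.4580
  (92 − 98.750)²/98.750 = 0.4614
χ² = 2.4300 + 0.7690 + 1.4580 + 0.4614 = 5.12

5.12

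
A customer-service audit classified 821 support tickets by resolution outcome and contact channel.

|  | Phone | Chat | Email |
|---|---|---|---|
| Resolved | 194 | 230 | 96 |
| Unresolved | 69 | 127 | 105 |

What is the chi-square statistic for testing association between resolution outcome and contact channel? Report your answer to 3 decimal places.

33.496

Row totals: 520, 301. Column totals: 263, 357, 201. Grand total N = 821.
Expected counts (row total × column total / N):
  Resolved, Phone: 520×263/821 = 166.5773
  Resolved, Chat: 520×357/821 = 226.1145
  Resolved, Email: 520×201/821 = 127.3082
  Unresolved, Phone: 301×263/821 = 96.4227
  Unresolved, Chat: 301×357/821 = 130.8855
  Unresolved, Email: 301×201/821 = 73.6918
Contributions (O − E)²/E:
  (194 − 166.5773)²/166.5773 = 4.5144
  (230 − 226.1145)²/226.1145 = 0.0668
  (96 − 127.3082)²/127.3082 = 7.6995
  (69 − 96.4227)²/96.4227 = 7.7990
  (127 − 130.8855)²/130.8855 = 0.1153
  (105 − 73.6918)²/73.6918 = 13.3014
χ² = 4.5144 + 0.0668 + 7.6995 + 7.7990 + 0.1153 + 13.3014 = 33.496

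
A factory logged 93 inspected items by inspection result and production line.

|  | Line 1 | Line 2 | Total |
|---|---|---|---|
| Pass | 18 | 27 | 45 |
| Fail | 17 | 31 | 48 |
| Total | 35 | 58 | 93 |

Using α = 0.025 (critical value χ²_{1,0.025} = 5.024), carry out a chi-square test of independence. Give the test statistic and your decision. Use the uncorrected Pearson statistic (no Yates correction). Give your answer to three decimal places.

0.208; fail to reject H₀

Grand total N = 93.
Expected counts (row total × column total / N):
  Pass, Line 1: 45×35/93 = 16.9355
  Pass, Line 2: 45×58/93 = 28.0645
  Fail, Line 1: 48×35/93 = 18.0645
  Fail, Line 2: 48×58/93 = 29.9355
Contributions (O − E)²/E:
  (18 − 16.9355)²/16.9355 = 0.0669
  (27 − 28.0645)²/28.0645 = 0.0404
  (17 − 18.0645)²/18.0645 = 0.0627
  (31 − 29.9355)²/29.9355 = 0.0379
χ² = 0.0669 + 0.0404 + 0.0627 + 0.0379 = 0.208
df = (2−1)(2−1) = 1. Since 0.208 < 5.024, fail to reject the null hypothesis of independence at α = 0.025.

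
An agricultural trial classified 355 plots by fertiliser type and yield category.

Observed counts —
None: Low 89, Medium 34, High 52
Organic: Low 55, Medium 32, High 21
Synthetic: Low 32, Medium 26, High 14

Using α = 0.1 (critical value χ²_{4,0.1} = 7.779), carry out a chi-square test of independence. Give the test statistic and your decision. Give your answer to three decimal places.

10.603; reject H₀

Row totals: 175, 108, 72. Column totals: 176, 92, 87. Grand total N = 355.
Expected counts (row total × column total / N):
  None, Low: 175×176/355 = 86.7606
  None, Medium: 175×92/355 = 45.3521
  None, High: 175×87/355 = 42.8873
  Organic, Low: 108×176/355 = 53.5437
  Organic, Medium: 108×92/355 = 27.9887
  Organic, High: 108×87/355 = 26.4676
  Synthetic, Low: 72×176/355 = 35.6958
  Synthetic, Medium: 72×92/355 = 18.6592
  Synthetic, High: 72×87/355 = 17.6451
Contributions (O − E)²/E:
  (89 − 86.7606)²/86.7606 = 0.0578
  (34 − 45.3521)²/45.3521 = 2.8415
  (52 − 42.8873)²/42.8873 = 1.9363
  (55 − 53.5437)²/53.5437 = 0.0396
  (32 − 27.9887)²/27.9887 = 0.5749
  (21 − 26.4676)²/26.4676 = 1.1295
  (32 − 35.6958)²/35.6958 = 0.3826
  (26 − 18.6592)²/18.6592 = 2.8880
  (14 − 17.6451)²/17.6451 = 0.7530
χ² = 0.0578 + 2.8415 + 1.9363 + 0.0396 + 0.5749 + 1.1295 + 0.3826 + 2.8880 + 0.7530 = 10.603
df = (3−1)(3−1) = 4. Since 10.603 > 7.779, reject the null hypothesis of independence at α = 0.1.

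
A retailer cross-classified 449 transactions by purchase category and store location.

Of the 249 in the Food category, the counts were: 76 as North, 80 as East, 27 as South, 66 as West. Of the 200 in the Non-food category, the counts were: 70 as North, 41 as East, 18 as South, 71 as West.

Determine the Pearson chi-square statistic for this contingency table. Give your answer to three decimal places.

Row totals: 249, 200. Column totals: 146, 121, 45, 137. Grand total N = 449.
Expected counts (row total × column total / N):
  Food, North: 249×146/449 = 80.96659
  Food, East: 249×121/449 = 67.10245
  Food, South: 249×45/449 = 24.95546
  Food, West: 249×137/449 = 75.97550
  Non-food, North: 200×146/449 = 65.03341
  Non-food, East: 200×121/449 = 53.89755
  Non-food, South: 200×45/449 = 20.04454
  Non-food, West: 200×137/449 = 61.02450
Contributions (O − E)²/E:
  (76 − 80.96659)²/80.96659 = 0.3047
  (80 − 67.10245)²/67.10245 = 2.4790
  (27 − 24.95546)²/24.95546 = 0.1675
  (66 − 75.97550)²/75.97550 = 1.3098
  (70 − 65.03341)²/65.03341 = 0.3793
  (41 − 53.89755)²/53.89755 = 3.0864
  (18 − 20.04454)²/20.04454 = 0.2085
  (71 − 61.02450)²/61.02450 = 1.6307
χ² = 0.3047 + 2.4790 + 0.1675 + 1.3098 + 0.3793 + 3.0864 + 0.2085 + 1.6307 = 9.566

9.566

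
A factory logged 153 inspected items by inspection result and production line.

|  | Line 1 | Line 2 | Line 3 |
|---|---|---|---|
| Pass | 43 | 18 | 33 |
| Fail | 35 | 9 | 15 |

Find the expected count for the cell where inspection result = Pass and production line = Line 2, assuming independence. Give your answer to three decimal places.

Row total (Pass) = 94; column total (Line 2) = 27; grand total N = 153.
Expected count = (row total × column total) / N = 94 × 27 / 153 = 16.588.

16.588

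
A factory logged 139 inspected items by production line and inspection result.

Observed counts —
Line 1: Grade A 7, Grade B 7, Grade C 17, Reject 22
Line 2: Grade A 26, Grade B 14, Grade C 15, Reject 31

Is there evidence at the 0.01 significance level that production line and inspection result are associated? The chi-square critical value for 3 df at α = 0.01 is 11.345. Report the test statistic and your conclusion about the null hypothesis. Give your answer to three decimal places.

Row totals: 53, 86. Column totals: 33, 21, 32, 53. Grand total N = 139.
Expected counts (row total × column total / N):
  Line 1, Grade A: 53×33/139 = 12.5827
  Line 1, Grade B: 53×21/139 = 8.0072
  Line 1, Grade C: 53×32/139 = 12.2014
  Line 1, Reject: 53×53/139 = 20.2086
  Line 2, Grade A: 86×33/139 = 20.4173
  Line 2, Grade B: 86×21/139 = 12.9928
  Line 2, Grade C: 86×32/139 = 19.7986
  Line 2, Reject: 86×53/139 = 32.7914
Contributions (O − E)²/E:
  (7 − 12.5827)²/12.5827 = 2.4769
  (7 − 8.0072)²/8.0072 = 0.1267
  (17 − 12.2014)²/12.2014 = 1.8872
  (22 − 20.2086)²/20.2086 = 0.1588
  (26 − 20.4173)²/20.4173 = 1.5265
  (14 − 12.9928)²/12.9928 = 0.0781
  (15 − 19.7986)²/19.7986 = 1.1630
  (31 − 32.7914)²/32.7914 = 0.0979
χ² = 2.4769 + 0.1267 + 1.8872 + 0.1588 + 1.5265 + 0.0781 + 1.1630 + 0.0979 = 7.515
df = (2−1)(4−1) = 3. Since 7.515 < 11.345, fail to reject the null hypothesis of independence at α = 0.01.

7.515; fail to reject H₀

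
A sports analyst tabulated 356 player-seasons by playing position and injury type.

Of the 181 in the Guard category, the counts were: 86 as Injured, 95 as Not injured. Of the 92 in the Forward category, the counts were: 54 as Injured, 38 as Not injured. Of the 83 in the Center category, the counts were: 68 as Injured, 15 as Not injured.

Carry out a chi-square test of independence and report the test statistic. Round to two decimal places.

Row totals: 181, 92, 83. Column totals: 208, 148. Grand total N = 356.
Expected counts (row total × column total / N):
  Guard, Injured: 181×208/356 = 105.753
  Guard, Not injured: 181×148/356 = 75.247
  Forward, Injured: 92×208/356 = 53.753
  Forward, Not injured: 92×148/356 = 38.247
  Center, Injured: 83×208/356 = 48.494
  Center, Not injured: 83×148/356 = 34.506
Contributions (O − E)²/E:
  (86 − 105.753)²/105.753 = 3.6896
  (95 − 75.247)²/75.247 = 5.1853
  (54 − 53.753)²/53.753 = 0.0011
  (38 − 38.247)²/38.247 = 0.0016
  (68 − 48.494)²/48.494 = 7.8460
  (15 − 34.506)²/34.506 = 11.0266
χ² = 3.6896 + 5.1853 + 0.0011 + 0.0016 + 7.8460 + 11.0266 = 27.75

27.75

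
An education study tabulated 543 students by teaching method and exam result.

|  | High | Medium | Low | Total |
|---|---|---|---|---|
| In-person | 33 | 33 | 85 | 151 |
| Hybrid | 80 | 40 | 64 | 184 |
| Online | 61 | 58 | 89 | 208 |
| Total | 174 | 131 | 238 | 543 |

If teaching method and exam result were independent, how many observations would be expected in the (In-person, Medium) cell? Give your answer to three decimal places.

36.429

Row total (In-person) = 151; column total (Medium) = 131; grand total N = 543.
Expected count = (row total × column total) / N = 151 × 131 / 543 = 36.429.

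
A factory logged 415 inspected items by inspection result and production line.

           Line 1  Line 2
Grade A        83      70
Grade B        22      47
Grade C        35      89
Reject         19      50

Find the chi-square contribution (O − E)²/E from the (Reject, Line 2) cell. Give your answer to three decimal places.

Row total (Reject) = 69; column total (Line 2) = 256; N = 415.
Expected count E = 69 × 256 / 415 = 42.5639.
Contribution = (O − E)²/E = (50 − 42.5639)² / 42.5639 = 1.299.

1.299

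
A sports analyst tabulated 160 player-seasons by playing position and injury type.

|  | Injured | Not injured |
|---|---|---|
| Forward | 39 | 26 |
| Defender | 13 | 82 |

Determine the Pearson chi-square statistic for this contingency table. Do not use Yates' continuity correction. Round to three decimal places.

37.739

Row totals: 65, 95. Column totals: 52, 108. Grand total N = 160.
Expected counts (row total × column total / N):
  Forward, Injured: 65×52/160 = 21.1250
  Forward, Not injured: 65×108/160 = 43.8750
  Defender, Injured: 95×52/160 = 30.8750
  Defender, Not injured: 95×108/160 = 64.1250
Contributions (O − E)²/E:
  (39 − 21.1250)²/21.1250 = 15.1250
  (26 − 43.8750)²/43.8750 = 7.2824
  (13 − 30.8750)²/30.8750 = 10.3487
  (82 − 64.1250)²/64.1250 = 4.9827
χ² = 15.1250 + 7.2824 + 10.3487 + 4.9827 = 37.739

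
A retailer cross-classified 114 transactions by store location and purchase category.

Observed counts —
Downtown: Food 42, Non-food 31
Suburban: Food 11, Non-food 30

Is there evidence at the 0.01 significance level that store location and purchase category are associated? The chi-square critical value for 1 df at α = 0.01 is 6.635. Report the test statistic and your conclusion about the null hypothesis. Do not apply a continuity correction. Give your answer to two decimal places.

Row totals: 73, 41. Column totals: 53, 61. Grand total N = 114.
Expected counts (row total × column total / N):
  Downtown, Food: 73×53/114 = 33.939
  Downtown, Non-food: 73×61/114 = 39.061
  Suburban, Food: 41×53/114 = 19.061
  Suburban, Non-food: 41×61/114 = 21.939
Contributions (O − E)²/E:
  (42 − 33.939)²/33.939 = 1.9146
  (31 − 39.061)²/39.061 = 1.6635
  (11 − 19.061)²/19.061 = 3.4090
  (30 − 21.939)²/21.939 = 2.9618
χ² = 1.9146 + 1.6635 + 3.4090 + 2.9618 = 9.95
df = (2−1)(2−1) = 1. Since 9.95 > 6.635, reject the null hypothesis of independence at α = 0.01.

9.95; reject H₀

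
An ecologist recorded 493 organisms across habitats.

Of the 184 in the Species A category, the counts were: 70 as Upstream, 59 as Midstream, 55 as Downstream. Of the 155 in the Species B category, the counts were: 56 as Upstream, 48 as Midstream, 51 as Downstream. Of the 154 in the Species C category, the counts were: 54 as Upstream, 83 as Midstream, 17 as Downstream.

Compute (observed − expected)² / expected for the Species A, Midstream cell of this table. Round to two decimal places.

2.00

Row total (Species A) = 184; column total (Midstream) = 190; N = 493.
Expected count E = 184 × 190 / 493 = 70.913.
Contribution = (O − E)²/E = (59 − 70.913)² / 70.913 = 2.00.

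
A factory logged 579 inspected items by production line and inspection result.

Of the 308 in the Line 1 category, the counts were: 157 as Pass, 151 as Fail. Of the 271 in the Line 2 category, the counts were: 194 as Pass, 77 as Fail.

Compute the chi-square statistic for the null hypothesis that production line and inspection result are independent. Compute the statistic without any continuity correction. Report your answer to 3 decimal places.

Row totals: 308, 271. Column totals: 351, 228. Grand total N = 579.
Expected counts (row total × column total / N):
  Line 1, Pass: 308×351/579 = 186.7150
  Line 1, Fail: 308×228/579 = 121.2850
  Line 2, Pass: 271×351/579 = 164.2850
  Line 2, Fail: 271×228/579 = 106.7150
Contributions (O − E)²/E:
  (157 − 186.7150)²/186.7150 = 4.7290
  (151 − 121.2850)²/121.2850 = 7.2802
  (194 − 164.2850)²/164.2850 = 5.3747
  (77 − 106.7150)²/106.7150 = 8.2742
χ² = 4.7290 + 7.2802 + 5.3747 + 8.2742 = 25.658

25.658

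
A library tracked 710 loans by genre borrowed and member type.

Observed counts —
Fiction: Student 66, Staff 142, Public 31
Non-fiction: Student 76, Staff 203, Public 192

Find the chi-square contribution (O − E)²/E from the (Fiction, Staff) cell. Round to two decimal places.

5.76

Row total (Fiction) = 239; column total (Staff) = 345; N = 710.
Expected count E = 239 × 345 / 710 = 116.1338.
Contribution = (O − E)²/E = (142 − 116.1338)² / 116.1338 = 5.76.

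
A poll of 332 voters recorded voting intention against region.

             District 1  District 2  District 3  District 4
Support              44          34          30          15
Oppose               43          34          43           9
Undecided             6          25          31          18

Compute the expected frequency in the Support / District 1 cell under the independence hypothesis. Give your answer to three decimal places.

34.455

Row total (Support) = 123; column total (District 1) = 93; grand total N = 332.
Expected count = (row total × column total) / N = 123 × 93 / 332 = 34.455.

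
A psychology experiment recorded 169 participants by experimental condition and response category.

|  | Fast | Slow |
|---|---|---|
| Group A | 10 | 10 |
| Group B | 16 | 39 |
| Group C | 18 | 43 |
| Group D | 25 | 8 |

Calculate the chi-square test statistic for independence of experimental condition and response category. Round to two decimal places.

Row totals: 20, 55, 61, 33. Column totals: 69, 100. Grand total N = 169.
Expected counts (row total × column total / N):
  Group A, Fast: 20×69/169 = 8.166
  Group A, Slow: 20×100/169 = 11.834
  Group B, Fast: 55×69/169 = 22.456
  Group B, Slow: 55×100/169 = 32.544
  Group C, Fast: 61×69/169 = 24.905
  Group C, Slow: 61×100/169 = 36.095
  Group D, Fast: 33×69/169 = 13.473
  Group D, Slow: 33×100/169 = 19.527
Contributions (O − E)²/E:
  (10 − 8.166)²/8.166 = 0.4119
  (10 − 11.834)²/11.834 = 0.2842
  (16 − 22.456)²/22.456 = 1.8561
  (39 − 32.544)²/32.544 = 1.2807
  (18 − 24.905)²/24.905 = 1.9144
  (43 − 36.095)²/36.095 = 1.3209
  (25 − 13.473)²/13.473 = 9.8621
  (8 − 19.527)²/19.527 = 6.8045
χ² = 0.4119 + 0.2842 + 1.8561 + 1.2807 + 1.9144 + 1.3209 + 9.8621 + 6.8045 = 23.73

23.73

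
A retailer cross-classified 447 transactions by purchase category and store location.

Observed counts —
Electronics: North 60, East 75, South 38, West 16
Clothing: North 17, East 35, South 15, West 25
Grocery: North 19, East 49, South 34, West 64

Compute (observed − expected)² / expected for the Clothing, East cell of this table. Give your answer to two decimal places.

0.16

Row total (Clothing) = 92; column total (East) = 159; N = 447.
Expected count E = 92 × 159 / 447 = 32.7248.
Contribution = (O − E)²/E = (35 − 32.7248)² / 32.7248 = 0.16.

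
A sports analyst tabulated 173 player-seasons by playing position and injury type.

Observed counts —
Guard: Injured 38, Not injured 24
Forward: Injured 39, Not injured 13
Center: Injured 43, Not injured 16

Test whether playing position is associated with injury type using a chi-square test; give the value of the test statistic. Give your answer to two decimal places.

3.02

Row totals: 62, 52, 59. Column totals: 120, 53. Grand total N = 173.
Expected counts (row total × column total / N):
  Guard, Injured: 62×120/173 = 43.006
  Guard, Not injured: 62×53/173 = 18.994
  Forward, Injured: 52×120/173 = 36.069
  Forward, Not injured: 52×53/173 = 15.931
  Center, Injured: 59×120/173 = 40.925
  Center, Not injured: 59×53/173 = 18.075
Contributions (O − E)²/E:
  (38 − 43.006)²/43.006 = 0.5827
  (24 − 18.994)²/18.994 = 1.3194
  (39 − 36.069)²/36.069 = 0.2382
  (13 − 15.931)²/15.931 = 0.5392
  (43 − 40.925)²/40.925 = 0.1052
  (16 − 18.075)²/18.075 = 0.2382
χ² = 0.5827 + 1.3194 + 0.2382 + 0.5392 + 0.1052 + 0.2382 = 3.02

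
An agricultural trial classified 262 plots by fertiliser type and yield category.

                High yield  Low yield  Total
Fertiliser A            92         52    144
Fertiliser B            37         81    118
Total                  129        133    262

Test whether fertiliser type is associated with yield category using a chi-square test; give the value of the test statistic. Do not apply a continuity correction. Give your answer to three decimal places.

Grand total N = 262.
Expected counts (row total × column total / N):
  Fertiliser A, High yield: 144×129/262 = 70.9008
  Fertiliser A, Low yield: 144×133/262 = 73.0992
  Fertiliser B, High yield: 118×129/262 = 58.0992
  Fertiliser B, Low yield: 118×133/262 = 59.9008
Contributions (O − E)²/E:
  (92 − 70.9008)²/70.9008 = 6.2789
  (52 − 73.0992)²/73.0992 = 6.0900
  (37 − 58.0992)²/58.0992 = 7.6623
  (81 − 59.9008)²/59.9008 = 7.4319
χ² = 6.2789 + 6.0900 + 7.6623 + 7.4319 = 27.463

27.463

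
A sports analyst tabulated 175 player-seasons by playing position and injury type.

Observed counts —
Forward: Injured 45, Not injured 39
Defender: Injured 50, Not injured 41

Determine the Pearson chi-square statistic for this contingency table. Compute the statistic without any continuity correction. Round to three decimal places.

0.033

Row totals: 84, 91. Column totals: 95, 80. Grand total N = 175.
Expected counts (row total × column total / N):
  Forward, Injured: 84×95/175 = 45.6000
  Forward, Not injured: 84×80/175 = 38.4000
  Defender, Injured: 91×95/175 = 49.4000
  Defender, Not injured: 91×80/175 = 41.6000
Contributions (O − E)²/E:
  (45 − 45.6000)²/45.6000 = 0.0079
  (39 − 38.4000)²/38.4000 = 0.0094
  (50 − 49.4000)²/49.4000 = 0.0073
  (41 − 41.6000)²/41.6000 = 0.0087
χ² = 0.0079 + 0.0094 + 0.0073 + 0.0087 = 0.033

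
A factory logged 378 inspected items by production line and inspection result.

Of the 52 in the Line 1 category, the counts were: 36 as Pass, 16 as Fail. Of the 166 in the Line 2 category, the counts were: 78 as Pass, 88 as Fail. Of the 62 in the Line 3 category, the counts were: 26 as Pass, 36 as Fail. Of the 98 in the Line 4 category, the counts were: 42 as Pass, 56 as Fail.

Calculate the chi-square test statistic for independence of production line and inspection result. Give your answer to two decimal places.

Row totals: 52, 166, 62, 98. Column totals: 182, 196. Grand total N = 378.
Expected counts (row total × column total / N):
  Line 1, Pass: 52×182/378 = 25.037
  Line 1, Fail: 52×196/378 = 26.963
  Line 2, Pass: 166×182/378 = 79.926
  Line 2, Fail: 166×196/378 = 86.074
  Line 3, Pass: 62×182/378 = 29.852
  Line 3, Fail: 62×196/378 = 32.148
  Line 4, Pass: 98×182/378 = 47.185
  Line 4, Fail: 98×196/378 = 50.815
Contributions (O − E)²/E:
  (36 − 25.037)²/25.037 = 4.8004
  (16 − 26.963)²/26.963 = 4.4575
  (78 − 79.926)²/79.926 = 0.0464
  (88 − 86.074)²/86.074 = 0.0431
  (26 − 29.852)²/29.852 = 0.4970
  (36 − 32.148)²/32.148 = 0.4615
  (42 − 47.185)²/47.185 = 0.5698
  (56 − 50.815)²/50.815 = 0.5291
χ² = 4.8004 + 4.4575 + 0.0464 + 0.0431 + 0.4970 + 0.4615 + 0.5698 + 0.5291 = 11.40

11.40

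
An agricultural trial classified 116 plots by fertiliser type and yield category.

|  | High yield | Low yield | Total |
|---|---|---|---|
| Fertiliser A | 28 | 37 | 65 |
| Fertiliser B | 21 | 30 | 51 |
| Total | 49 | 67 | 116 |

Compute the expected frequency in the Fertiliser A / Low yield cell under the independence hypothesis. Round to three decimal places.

Row total (Fertiliser A) = 65; column total (Low yield) = 67; grand total N = 116.
Expected count = (row total × column total) / N = 65 × 67 / 116 = 37.543.

37.543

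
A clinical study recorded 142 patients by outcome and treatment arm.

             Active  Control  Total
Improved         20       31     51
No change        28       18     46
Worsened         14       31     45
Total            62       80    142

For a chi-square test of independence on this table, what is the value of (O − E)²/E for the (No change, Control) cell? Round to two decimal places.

Row total (No change) = 46; column total (Control) = 80; N = 142.
Expected count E = 46 × 80 / 142 = 25.915.
Contribution = (O − E)²/E = (18 − 25.915)² / 25.915 = 2.42.

2.42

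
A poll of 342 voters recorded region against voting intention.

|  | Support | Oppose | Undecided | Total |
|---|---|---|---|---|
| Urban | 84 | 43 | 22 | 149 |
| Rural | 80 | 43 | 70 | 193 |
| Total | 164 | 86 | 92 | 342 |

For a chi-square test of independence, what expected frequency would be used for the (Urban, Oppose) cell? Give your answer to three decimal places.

Row total (Urban) = 149; column total (Oppose) = 86; grand total N = 342.
Expected count = (row total × column total) / N = 149 × 86 / 342 = 37.468.

37.468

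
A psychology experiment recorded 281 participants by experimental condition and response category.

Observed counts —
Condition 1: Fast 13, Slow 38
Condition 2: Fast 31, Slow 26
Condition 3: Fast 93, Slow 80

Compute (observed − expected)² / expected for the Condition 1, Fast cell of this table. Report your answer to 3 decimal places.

5.662

Row total (Condition 1) = 51; column total (Fast) = 137; N = 281.
Expected count E = 51 × 137 / 281 = 24.86477.
Contribution = (O − E)²/E = (13 − 24.86477)² / 24.86477 = 5.662.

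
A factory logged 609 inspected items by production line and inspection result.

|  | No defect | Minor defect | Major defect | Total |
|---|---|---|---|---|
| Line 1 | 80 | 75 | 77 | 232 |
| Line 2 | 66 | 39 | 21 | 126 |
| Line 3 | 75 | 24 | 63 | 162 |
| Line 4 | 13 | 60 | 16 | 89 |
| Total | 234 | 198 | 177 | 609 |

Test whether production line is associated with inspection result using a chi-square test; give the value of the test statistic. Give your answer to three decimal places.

Grand total N = 609.
Expected counts (row total × column total / N):
  Line 1, No defect: 232×234/609 = 89.14286
  Line 1, Minor defect: 232×198/609 = 75.42857
  Line 1, Major defect: 232×177/609 = 67.42857
  Line 2, No defect: 126×234/609 = 48.41379
  Line 2, Minor defect: 126×198/609 = 40.96552
  Line 2, Major defect: 126×177/609 = 36.62069
  Line 3, No defect: 162×234/609 = 62.24631
  Line 3, Minor defect: 162×198/609 = 52.66995
  Line 3, Major defect: 162×177/609 = 47.08374
  Line 4, No defect: 89×234/609 = 34.19704
  Line 4, Minor defect: 89×198/609 = 28.93596
  Line 4, Major defect: 89×177/609 = 25.86700
Contributions (O − E)²/E:
  (80 − 89.14286)²/89.14286 = 0.9377
  (75 − 75.42857)²/75.42857 = 0.0024
  (77 − 67.42857)²/67.42857 = 1.3587
  (66 − 48.41379)²/48.41379 = 6.3882
  (39 − 40.96552)²/40.96552 = 0.0943
  (21 − 36.62069)²/36.62069 = 6.6631
  (75 − 62.24631)²/62.24631 = 2.6131
  (24 − 52.66995)²/52.66995 = 15.6060
  (63 − 47.08374)²/47.08374 = 5.3804
  (13 − 34.19704)²/34.19704 = 13.1390
  (60 − 28.93596)²/28.93596 = 33.3486
  (16 − 25.86700)²/25.86700 = 3.7638
χ² = 0.9377 + 0.0024 + 1.3587 + 6.3882 + 0.0943 + 6.6631 + 2.6131 + 15.6060 + 5.3804 + 13.1390 + 33.3486 + 3.7638 = 89.295

89.295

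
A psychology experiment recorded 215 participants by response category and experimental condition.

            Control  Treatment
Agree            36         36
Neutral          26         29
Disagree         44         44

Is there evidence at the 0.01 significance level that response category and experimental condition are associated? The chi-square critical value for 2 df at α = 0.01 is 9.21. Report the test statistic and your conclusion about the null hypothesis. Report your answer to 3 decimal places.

Row totals: 72, 55, 88. Column totals: 106, 109. Grand total N = 215.
Expected counts (row total × column total / N):
  Agree, Control: 72×106/215 = 35.4977
  Agree, Treatment: 72×109/215 = 36.5023
  Neutral, Control: 55×106/215 = 27.1163
  Neutral, Treatment: 55×109/215 = 27.8837
  Disagree, Control: 88×106/215 = 43.3860
  Disagree, Treatment: 88×109/215 = 44.6140
Contributions (O − E)²/E:
  (36 − 35.4977)²/35.4977 = 0.0071
  (36 − 36.5023)²/36.5023 = 0.0069
  (26 − 27.1163)²/27.1163 = 0.0460
  (29 − 27.8837)²/27.8837 = 0.0447
  (44 − 43.3860)²/43.3860 = 0.0087
  (44 − 44.6140)²/44.6140 = 0.0085
χ² = 0.0071 + 0.0069 + 0.0460 + 0.0447 + 0.0087 + 0.0085 = 0.122
df = (3−1)(2−1) = 2. Since 0.122 < 9.21, fail to reject the null hypothesis of independence at α = 0.01.

0.122; fail to reject H₀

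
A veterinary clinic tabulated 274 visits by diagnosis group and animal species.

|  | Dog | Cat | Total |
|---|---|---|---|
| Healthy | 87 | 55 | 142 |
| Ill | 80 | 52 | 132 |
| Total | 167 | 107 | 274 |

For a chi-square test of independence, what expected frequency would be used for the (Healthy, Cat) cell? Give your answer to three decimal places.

Row total (Healthy) = 142; column total (Cat) = 107; grand total N = 274.
Expected count = (row total × column total) / N = 142 × 107 / 274 = 55.453.

55.453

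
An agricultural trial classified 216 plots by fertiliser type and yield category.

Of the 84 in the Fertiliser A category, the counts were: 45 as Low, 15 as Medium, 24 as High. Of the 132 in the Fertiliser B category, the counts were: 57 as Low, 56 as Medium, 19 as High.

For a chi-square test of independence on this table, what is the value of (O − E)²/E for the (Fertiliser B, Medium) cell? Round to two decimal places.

Row total (Fertiliser B) = 132; column total (Medium) = 71; N = 216.
Expected count E = 132 × 71 / 216 = 43.389.
Contribution = (O − E)²/E = (56 − 43.389)² / 43.389 = 3.67.

3.67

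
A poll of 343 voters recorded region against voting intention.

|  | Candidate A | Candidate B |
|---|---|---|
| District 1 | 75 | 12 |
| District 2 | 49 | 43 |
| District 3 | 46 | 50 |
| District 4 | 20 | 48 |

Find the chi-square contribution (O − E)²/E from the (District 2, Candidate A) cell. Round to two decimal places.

Row total (District 2) = 92; column total (Candidate A) = 190; N = 343.
Expected count E = 92 × 190 / 343 = 50.962.
Contribution = (O − E)²/E = (49 − 50.962)² / 50.962 = 0.08.

0.08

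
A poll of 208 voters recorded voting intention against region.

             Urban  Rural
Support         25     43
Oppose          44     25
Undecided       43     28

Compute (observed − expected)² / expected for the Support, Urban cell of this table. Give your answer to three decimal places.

Row total (Support) = 68; column total (Urban) = 112; N = 208.
Expected count E = 68 × 112 / 208 = 36.6154.
Contribution = (O − E)²/E = (25 − 36.6154)² / 36.6154 = 3.685.

3.685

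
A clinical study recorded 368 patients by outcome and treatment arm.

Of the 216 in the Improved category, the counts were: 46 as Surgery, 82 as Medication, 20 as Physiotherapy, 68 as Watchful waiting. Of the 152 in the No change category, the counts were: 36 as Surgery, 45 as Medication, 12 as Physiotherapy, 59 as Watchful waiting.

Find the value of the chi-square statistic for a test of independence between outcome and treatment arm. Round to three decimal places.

Row totals: 216, 152. Column totals: 82, 127, 32, 127. Grand total N = 368.
Expected counts (row total × column total / N):
  Improved, Surgery: 216×82/368 = 48.1304
  Improved, Medication: 216×127/368 = 74.5435
  Improved, Physiotherapy: 216×32/368 = 18.7826
  Improved, Watchful waiting: 216×127/368 = 74.5435
  No change, Surgery: 152×82/368 = 33.8696
  No change, Medication: 152×127/368 = 52.4565
  No change, Physiotherapy: 152×32/368 = 13.2174
  No change, Watchful waiting: 152×127/368 = 52.4565
Contributions (O − E)²/E:
  (46 − 48.1304)²/48.1304 = 0.0943
  (82 − 74.5435)²/74.5435 = 0.7459
  (20 − 18.7826)²/18.7826 = 0.0789
  (68 − 74.5435)²/74.5435 = 0.5744
  (36 − 33.8696)²/33.8696 = 0.1340
  (45 − 52.4565)²/52.4565 = 1.0599
  (12 − 13.2174)²/13.2174 = 0.1121
  (59 − 52.4565)²/52.4565 = 0.8162
χ² = 0.0943 + 0.7459 + 0.0789 + 0.5744 + 0.1340 + 1.0599 + 0.1121 + 0.8162 = 3.616

3.616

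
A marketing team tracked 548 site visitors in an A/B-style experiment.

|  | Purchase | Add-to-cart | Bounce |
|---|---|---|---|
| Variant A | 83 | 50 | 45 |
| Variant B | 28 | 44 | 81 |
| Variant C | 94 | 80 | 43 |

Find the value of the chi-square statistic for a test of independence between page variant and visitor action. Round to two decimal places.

58.54

Row totals: 178, 153, 217. Column totals: 205, 174, 169. Grand total N = 548.
Expected counts (row total × column total / N):
  Variant A, Purchase: 178×205/548 = 66.5876
  Variant A, Add-to-cart: 178×174/548 = 56.5182
  Variant A, Bounce: 178×169/548 = 54.8942
  Variant B, Purchase: 153×205/548 = 57.2354
  Variant B, Add-to-cart: 153×174/548 = 48.5803
  Variant B, Bounce: 153×169/548 = 47.1843
  Variant C, Purchase: 217×205/548 = 81.1770
  Variant C, Add-to-cart: 217×174/548 = 68.9015
  Variant C, Bounce: 217×169/548 = 66.9215
Contributions (O − E)²/E:
  (83 − 66.5876)²/66.5876 = 4.0453
  (50 − 56.5182)²/56.5182 = 0.7517
  (45 − 54.8942)²/54.8942 = 1.7833
  (28 − 57.2354)²/57.2354 = 14.9332
  (44 − 48.5803)²/48.5803 = 0.4318
  (81 − 47.1843)²/47.1843 = 24.2348
  (94 − 81.1770)²/81.1770 = 2.0256
  (80 − 68.9015)²/68.9015 = 1.7877
  (43 − 66.9215)²/66.9215 = 8.5509
χ² = 4.0453 + 0.7517 + 1.7833 + 14.9332 + 0.4318 + 24.2348 + 2.0256 + 1.7877 + 8.5509 = 58.54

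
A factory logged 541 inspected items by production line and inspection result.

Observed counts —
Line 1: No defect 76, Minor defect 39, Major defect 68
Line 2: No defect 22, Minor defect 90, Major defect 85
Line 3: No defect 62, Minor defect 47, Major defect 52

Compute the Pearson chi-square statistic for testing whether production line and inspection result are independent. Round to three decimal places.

Row totals: 183, 197, 161. Column totals: 160, 176, 205. Grand total N = 541.
Expected counts (row total × column total / N):
  Line 1, No defect: 183×160/541 = 54.12200
  Line 1, Minor defect: 183×176/541 = 59.53420
  Line 1, Major defect: 183×205/541 = 69.34381
  Line 2, No defect: 197×160/541 = 58.26248
  Line 2, Minor defect: 197×176/541 = 64.08872
  Line 2, Major defect: 197×205/541 = 74.64880
  Line 3, No defect: 161×160/541 = 47.61553
  Line 3, Minor defect: 161×176/541 = 52.37708
  Line 3, Major defect: 161×205/541 = 61.00739
Contributions (O − E)²/E:
  (76 − 54.12200)²/54.12200 = 8.8439
  (39 − 59.53420)²/59.53420 = 7.0825
  (68 − 69.34381)²/69.34381 = 0.0260
  (22 − 58.26248)²/58.26248 = 22.5697
  (90 − 64.08872)²/64.08872 = 10.4760
  (85 − 74.64880)²/74.64880 = 1.4354
  (62 − 47.61553)²/47.61553 = 4.3455
  (47 − 52.37708)²/52.37708 = 0.5520
  (52 − 61.00739)²/61.00739 = 1.3299
χ² = 8.8439 + 7.0825 + 0.0260 + 22.5697 + 10.4760 + 1.4354 + 4.3455 + 0.5520 + 1.3299 = 56.661

56.661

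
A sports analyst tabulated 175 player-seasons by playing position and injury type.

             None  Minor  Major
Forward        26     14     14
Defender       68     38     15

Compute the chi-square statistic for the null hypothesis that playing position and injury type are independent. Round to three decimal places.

Row totals: 54, 121. Column totals: 94, 52, 29. Grand total N = 175.
Expected counts (row total × column total / N):
  Forward, None: 54×94/175 = 29.00571
  Forward, Minor: 54×52/175 = 16.04571
  Forward, Major: 54×29/175 = 8.94857
  Defender, None: 121×94/175 = 64.99429
  Defender, Minor: 121×52/175 = 35.95429
  Defender, Major: 121×29/175 = 20.05143
Contributions (O − E)²/E:
  (26 − 29.00571)²/29.00571 = 0.3115
  (14 − 16.04571)²/16.04571 = 0.2608
  (14 − 8.94857)²/8.94857 = 2.8515
  (68 − 64.99429)²/64.99429 = 0.1390
  (38 − 35.95429)²/35.95429 = 0.1164
  (15 − 20.05143)²/20.05143 = 1.2726
χ² = 0.3115 + 0.2608 + 2.8515 + 0.1390 + 0.1164 + 1.2726 = 4.952

4.952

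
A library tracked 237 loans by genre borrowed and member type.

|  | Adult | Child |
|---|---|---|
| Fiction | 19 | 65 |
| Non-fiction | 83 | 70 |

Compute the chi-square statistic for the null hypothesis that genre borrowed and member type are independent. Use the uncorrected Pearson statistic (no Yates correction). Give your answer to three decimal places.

22.129

Row totals: 84, 153. Column totals: 102, 135. Grand total N = 237.
Expected counts (row total × column total / N):
  Fiction, Adult: 84×102/237 = 36.1519
  Fiction, Child: 84×135/237 = 47.8481
  Non-fiction, Adult: 153×102/237 = 65.8481
  Non-fiction, Child: 153×135/237 = 87.1519
Contributions (O − E)²/E:
  (19 − 36.1519)²/36.1519 = 8.1375
  (65 − 47.8481)²/47.8481 = 6.1484
  (83 − 65.8481)²/65.8481 = 4.4677
  (70 − 87.1519)²/87.1519 = 3.3756
χ² = 8.1375 + 6.1484 + 4.4677 + 3.3756 = 22.129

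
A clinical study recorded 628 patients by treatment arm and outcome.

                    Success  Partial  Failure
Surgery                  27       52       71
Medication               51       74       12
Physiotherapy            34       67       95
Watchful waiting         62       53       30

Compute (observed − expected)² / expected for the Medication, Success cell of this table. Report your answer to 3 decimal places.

4.481

Row total (Medication) = 137; column total (Success) = 174; N = 628.
Expected count E = 137 × 174 / 628 = 37.9586.
Contribution = (O − E)²/E = (51 − 37.9586)² / 37.9586 = 4.481.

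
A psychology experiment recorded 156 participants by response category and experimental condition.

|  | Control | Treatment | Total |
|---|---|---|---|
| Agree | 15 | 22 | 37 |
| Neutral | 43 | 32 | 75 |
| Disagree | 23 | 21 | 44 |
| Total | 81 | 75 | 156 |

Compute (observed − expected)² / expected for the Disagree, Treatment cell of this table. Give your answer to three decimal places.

0.001

Row total (Disagree) = 44; column total (Treatment) = 75; N = 156.
Expected count E = 44 × 75 / 156 = 21.1538.
Contribution = (O − E)²/E = (21 − 21.1538)² / 21.1538 = 0.001.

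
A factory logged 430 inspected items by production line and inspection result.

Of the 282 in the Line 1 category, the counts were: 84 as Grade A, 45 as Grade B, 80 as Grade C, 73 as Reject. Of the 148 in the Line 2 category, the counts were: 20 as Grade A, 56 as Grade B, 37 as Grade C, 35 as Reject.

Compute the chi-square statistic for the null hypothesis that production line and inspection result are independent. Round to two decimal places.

Row totals: 282, 148. Column totals: 104, 101, 117, 108. Grand total N = 430.
Expected counts (row total × column total / N):
  Line 1, Grade A: 282×104/430 = 68.205
  Line 1, Grade B: 282×101/430 = 66.237
  Line 1, Grade C: 282×117/430 = 76.730
  Line 1, Reject: 282×108/430 = 70.828
  Line 2, Grade A: 148×104/430 = 35.795
  Line 2, Grade B: 148×101/430 = 34.763
  Line 2, Grade C: 148×117/430 = 40.270
  Line 2, Reject: 148×108/430 = 37.172
Contributions (O − E)²/E:
  (84 − 68.205)²/68.205 = 3.6578
  (45 − 66.237)²/66.237 = 6.8090
  (80 − 76.730)²/76.730 = 0.1394
  (73 − 70.828)²/70.828 = 0.0666
  (20 − 35.795)²/35.795 = 6.9697
  (56 − 34.763)²/34.763 = 12.9739
  (37 − 40.270)²/40.270 = 0.2655
  (35 − 37.172)²/37.172 = 0.1269
χ² = 3.6578 + 6.8090 + 0.1394 + 0.0666 + 6.9697 + 12.9739 + 0.2655 + 0.1269 = 31.01

31.01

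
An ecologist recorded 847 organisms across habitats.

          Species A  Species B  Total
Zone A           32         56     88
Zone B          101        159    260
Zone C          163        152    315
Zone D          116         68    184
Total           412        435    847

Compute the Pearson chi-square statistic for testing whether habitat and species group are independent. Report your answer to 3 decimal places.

Grand total N = 847.
Expected counts (row total × column total / N):
  Zone A, Species A: 88×412/847 = 42.8052
  Zone A, Species B: 88×435/847 = 45.1948
  Zone B, Species A: 260×412/847 = 126.4699
  Zone B, Species B: 260×435/847 = 133.5301
  Zone C, Species A: 315×412/847 = 153.2231
  Zone C, Species B: 315×435/847 = 161.7769
  Zone D, Species A: 184×412/847 = 89.5018
  Zone D, Species B: 184×435/847 = 94.4982
Contributions (O − E)²/E:
  (32 − 42.8052)²/42.8052 = 2.7275
  (56 − 45.1948)²/45.1948 = 2.5833
  (101 − 126.4699)²/126.4699 = 5.1294
  (159 − 133.5301)²/133.5301 = 4.8582
  (163 − 153.2231)²/153.2231 = 0.6238
  (152 − 161.7769)²/161.7769 = 0.5909
  (116 − 89.5018)²/89.5018 = 7.8451
  (68 − 94.4982)²/94.4982 = 7.4303
χ² = 2.7275 + 2.5833 + 5.1294 + 4.8582 + 0.6238 + 0.5909 + 7.8451 + 7.4303 = 31.789

31.789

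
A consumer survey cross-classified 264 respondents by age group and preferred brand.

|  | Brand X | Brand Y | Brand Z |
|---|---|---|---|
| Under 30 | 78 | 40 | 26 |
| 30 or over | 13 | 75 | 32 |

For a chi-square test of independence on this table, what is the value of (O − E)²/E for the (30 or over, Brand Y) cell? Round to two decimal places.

Row total (30 or over) = 120; column total (Brand Y) = 115; N = 264.
Expected count E = 120 × 115 / 264 = 52.2727.
Contribution = (O − E)²/E = (75 − 52.2727)² / 52.2727 = 9.88.

9.88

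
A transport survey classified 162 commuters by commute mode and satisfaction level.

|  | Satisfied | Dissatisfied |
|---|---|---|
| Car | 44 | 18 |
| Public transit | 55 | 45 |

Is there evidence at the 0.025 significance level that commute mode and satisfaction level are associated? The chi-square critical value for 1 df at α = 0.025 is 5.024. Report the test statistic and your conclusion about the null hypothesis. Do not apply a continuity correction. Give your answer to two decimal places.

4.11; fail to reject H₀

Row totals: 62, 100. Column totals: 99, 63. Grand total N = 162.
Expected counts (row total × column total / N):
  Car, Satisfied: 62×99/162 = 37.889
  Car, Dissatisfied: 62×63/162 = 24.111
  Public transit, Satisfied: 100×99/162 = 61.111
  Public transit, Dissatisfied: 100×63/162 = 38.889
Contributions (O − E)²/E:
  (44 − 37.889)²/37.889 = 0.9856
  (18 − 24.111)²/24.111 = 1.5488
  (55 − 61.111)²/61.111 = 0.6111
  (45 − 38.889)²/38.889 = 0.9603
χ² = 0.9856 + 1.5488 + 0.6111 + 0.9603 = 4.11
df = (2−1)(2−1) = 1. Since 4.11 < 5.024, fail to reject the null hypothesis of independence at α = 0.025.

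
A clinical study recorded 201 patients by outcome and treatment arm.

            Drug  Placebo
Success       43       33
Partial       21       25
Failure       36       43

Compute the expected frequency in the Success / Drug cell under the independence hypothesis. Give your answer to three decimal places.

37.811

Row total (Success) = 76; column total (Drug) = 100; grand total N = 201.
Expected count = (row total × column total) / N = 76 × 100 / 201 = 37.811.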